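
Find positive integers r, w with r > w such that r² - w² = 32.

Factor: r² - w² = (r+w)(r-w) = 32.
We need two factors of 32 with the same parity.
Use r+w = 16 and r-w = 2 (product 16·2 = 32).
Adding: 2r = 18, so r = 9.
Subtracting: 2w = 14, so w = 7.
Check: 9² - 7² = 81 - 49 = 32 ✓

r = 9, w = 7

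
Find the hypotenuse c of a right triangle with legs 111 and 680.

c² = a² + b² = 111² + 680² = 12321 + 462400 = 474721
c = sqrt(474721) = 689

689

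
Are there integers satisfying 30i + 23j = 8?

Step 1: Compute gcd(30, 23).
gcd(30, 23) = 1

Step 2: Check divisibility.
Does 1 divide 8? 8 = 1 x 8, so yes.

By the theorem on linear Diophantine equations, 30i + 23j = 8 has integer solutions if and only if gcd(30, 23) divides 8. Since 1 | 8, solutions exist.

Yes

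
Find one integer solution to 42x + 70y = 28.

Step 1: Check solvability.
gcd(42, 70) = 14
Since 14 divides 28, solutions exist.

Step 2: Apply extended Euclidean algorithm to find gcd.
We find integers such that 42*x0 + 70*y0 = 14

Step 3: Scale the particular solution.
Multiply by 28/14 = 2:
x = 4, y = -2

Step 4: Verify.
42*(4) + 70*(-2) = 28 = 28 ✓

x = 4, y = -2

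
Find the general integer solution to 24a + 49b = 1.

Step 1: Compute gcd(24, 49) = 1.
Since 1 divides 1, solutions exist.

Step 2: Find a particular solution using extended Euclidean algorithm.
We get a₀ = -2, b₀ = 1.
Check: 24*-2 + 49*1 = 1 = 1 ✓

Step 3: Write the general solution.
a = -2 + (49/1)t = -2 + 49t
b = 1 - (24/1)t = 1 - 24t
for any integer t.

a = -2 + 49t, b = 1 - 24t for integer t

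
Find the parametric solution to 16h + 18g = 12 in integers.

Step 1: Compute gcd(16, 18) = 2.
Since 2 divides 12, solutions exist.

Step 2: Find a particular solution using extended Euclidean algorithm.
We get h₀ = -6, g₀ = 6.
Check: 16*-6 + 18*6 = 12 = 12 ✓

Step 3: Write the general solution.
h = -6 + (18/2)t = -6 + 9t
g = 6 - (16/2)t = 6 - 8t
for any integer t.

h = -6 + 9t, g = 6 - 8t for integer t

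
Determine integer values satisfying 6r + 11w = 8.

Step 1: Check solvability.
gcd(6, 11) = 1
Since 1 divides 8, solutions exist.

Step 2: Apply extended Euclidean algorithm to find gcd.
We find integers such that 6*x0 + 11*y0 = 1

Step 3: Scale the particular solution.
Multiply by 8/1 = 8:
r = 16, w = -8

Step 4: Verify.
6*(16) + 11*(-8) = 8 = 8 ✓

r = 16, w = -8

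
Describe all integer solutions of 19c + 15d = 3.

Step 1: Compute gcd(19, 15) = 1.
Since 1 divides 3, solutions exist.

Step 2: Find a particular solution using extended Euclidean algorithm.
We get c₀ = 12, d₀ = -15.
Check: 19*12 + 15*-15 = 3 = 3 ✓

Step 3: Write the general solution.
c = 12 + (15/1)t = 12 + 15t
d = -15 - (19/1)t = -15 - 19t
for any integer t.

c = 12 + 15t, d = -15 - 19t for integer t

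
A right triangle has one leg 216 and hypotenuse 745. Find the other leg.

a² = c² - b² = 555025 - 46656 = 508369
a = 713

713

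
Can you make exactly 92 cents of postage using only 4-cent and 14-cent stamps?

We need non-negative x, y with 4x + 14y = 92.
gcd(4, 14) = 2 divides 92, so integer solutions exist.
Search for a non-negative one: x = 2 gives 14y = 92 - 8 = 84, so y = 6.
Check: 4·2 + 14·6 = 92 ✓

Yes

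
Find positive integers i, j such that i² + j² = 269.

Search for i with 269 - i² a perfect square.
i = 10: 269 - 10² = 269 - 100 = 169 = 13² ✓
So i = 10, j = 13.

i = 10, j = 13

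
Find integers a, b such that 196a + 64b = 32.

Step 1: Check solvability.
gcd(196, 64) = 4
Since 4 divides 32, solutions exist.

Step 2: Apply extended Euclidean algorithm to find gcd.
We find integers such that 196*x0 + 64*y0 = 4

Step 3: Scale the particular solution.
Multiply by 32/4 = 8:
a = 8, b = -24

Step 4: Verify.
196*(8) + 64*(-24) = 32 = 32 ✓

a = 8, b = -24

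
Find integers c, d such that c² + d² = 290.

We need to find integers c, d > 0 such that c² + d² = 290.
Trying c = 1: d² = 290 - 1² = 290 - 1 = 289
d = 17
Check: 1² + 17² = 1 + 289 = 290 ✓

290 = 1² + 17²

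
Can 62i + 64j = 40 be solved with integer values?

Step 1: Compute gcd(62, 64).
gcd(62, 64) = 2

Step 2: Check divisibility.
Does 2 divide 40? 40 = 2 x 20, so yes.

By the theorem on linear Diophantine equations, 62i + 64j = 40 has integer solutions if and only if gcd(62, 64) divides 40. Since 2 | 40, solutions exist.

Yes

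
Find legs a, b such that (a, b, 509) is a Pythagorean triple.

We need a² + b² = 509² = 259081.
Trying: 459² + 220² = 210681 + 48400 = 259081 ✓

(459, 220, 509)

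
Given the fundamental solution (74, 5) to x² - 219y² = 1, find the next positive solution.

Solutions to x² - Dy² = 1 are generated by powers of (x₀ + y₀√D).
The next solution satisfies x₁ + y₁√219 = (x₀ + y₀√219)², giving:
x₁ = x₀² + 219y₀² = 74² + 219·5² = 5476 + 5475 = 10951
y₁ = 2x₀y₀ = 2·74·5 = 740

Verify: 10951² - 219·740² = 119924401 - 119924400 = 1 ✓

x = 10951, y = 740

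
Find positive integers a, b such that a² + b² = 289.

Search for a with 289 - a² a perfect square.
a = 8: 289 - 8² = 289 - 64 = 225 = 15² ✓
So a = 8, b = 15.

a = 8, b = 15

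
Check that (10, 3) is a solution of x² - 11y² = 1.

Compute x² = 10² = 100
Compute 11y² = 11·3² = 11·9 = 99
x² - 11y² = 100 - 99 = 1
Since this equals 1, (10, 3) is a solution.

Yes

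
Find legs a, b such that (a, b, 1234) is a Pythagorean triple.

We need a² + b² = 1234² = 1522756.
Trying: 210² + 1216² = 44100 + 1478656 = 1522756 ✓

(210, 1216, 1234)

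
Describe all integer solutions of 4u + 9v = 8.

Step 1: Compute gcd(4, 9) = 1.
Since 1 divides 8, solutions exist.

Step 2: Find a particular solution using extended Euclidean algorithm.
We get u₀ = -16, v₀ = 8.
Check: 4*-16 + 9*8 = 8 = 8 ✓

Step 3: Write the general solution.
u = -16 + (9/1)t = -16 + 9t
v = 8 - (4/1)t = 8 - 4t
for any integer t.

u = -16 + 9t, v = 8 - 4t for integer t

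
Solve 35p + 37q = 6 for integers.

Step 1: Check solvability.
gcd(35, 37) = 1
Since 1 divides 6, solutions exist.

Step 2: Apply extended Euclidean algorithm to find gcd.
We find integers such that 35*x0 + 37*y0 = 1

Step 3: Scale the particular solution.
Multiply by 6/1 = 6:
p = 108, q = -102

Step 4: Verify.
35*(108) + 37*(-102) = 6 = 6 ✓

p = 108, q = -102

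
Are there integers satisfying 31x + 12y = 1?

Step 1: Compute gcd(31, 12).
gcd(31, 12) = 1

Step 2: Check divisibility.
Does 1 divide 1? 1 = 1 x 1, so yes.

By the theorem on linear Diophantine equations, 31x + 12y = 1 has integer solutions if and only if gcd(31, 12) divides 1. Since 1 | 1, solutions exist.

Yes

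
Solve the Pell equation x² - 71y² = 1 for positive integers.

We seek the smallest positive integers (x, y) with x² - 71y² = 1, i.e., x² = 71y² + 1.
Try successive y values:
y = 1: x² = 71·1² + 1 = 72, not a perfect square
y = 2: x² = 71·2² + 1 = 285, not a perfect square
y = 3: x² = 71·3² + 1 = 640, not a perfect square
... continuing the search (or via continued fractions) ...
y = 413: x² = 71·413² + 1 = 12110400, x = 3480 ✓

Verify: 3480² - 71·413² = 12110400 - 12110399 = 1 ✓

x = 3480, y = 413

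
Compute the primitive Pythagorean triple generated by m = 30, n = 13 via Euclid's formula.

a = m² - n² = 30² - 13² = 900 - 169 = 731
b = 2mn = 2·30·13 = 780
c = m² + n² = 900 + 169 = 1069
Verify: 731² + 780² = 534361 + 608400 = 1142761 = 1069² ✓

(731, 780, 1069)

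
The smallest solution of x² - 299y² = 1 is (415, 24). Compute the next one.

Solutions to x² - Dy² = 1 are generated by powers of (x₀ + y₀√D).
The next solution satisfies x₁ + y₁√299 = (x₀ + y₀√299)², giving:
x₁ = x₀² + 299y₀² = 415² + 299·24² = 172225 + 172224 = 344449
y₁ = 2x₀y₀ = 2·415·24 = 19920

Verify: 344449² - 299·19920² = 118645113601 - 118645113600 = 1 ✓

x = 344449, y = 19920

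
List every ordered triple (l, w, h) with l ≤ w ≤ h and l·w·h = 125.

Iterate l from 1 to ⌊125^(1/3)⌋. For each l dividing 125, iterate w ≥ l with w dividing 125/l, and set h = 125/(l·w).
Triples found (3): (1×1×125), (1×5×25), (5×5×5)

(1×1×125), (1×5×25), (5×5×5)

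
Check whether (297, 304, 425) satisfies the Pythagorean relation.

Compute a² + b²:
297² + 304² = 88209 + 92416 = 180625
Compute c²:
425² = 180625
Since 180625 = 180625, it is a Pythagorean triple.

Yes, it is a Pythagorean triple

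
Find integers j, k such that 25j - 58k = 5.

Step 1: Check solvability.
gcd(25, 58) = 1
Since 1 divides 5, solutions exist.

Step 2: Apply extended Euclidean algorithm to find gcd.
We find integers such that 25*x0 + 58*y0 = 1

Step 3: Scale the particular solution.
Multiply by 5/1 = 5:
j = 35, k = 15

Step 4: Verify.
25*(35) - 58*(15) = 5 = 5 ✓

j = 35, k = 15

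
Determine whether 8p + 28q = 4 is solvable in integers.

Step 1: Compute gcd(8, 28).
gcd(8, 28) = 4

Step 2: Check divisibility.
Does 4 divide 4? 4 = 4 x 1, so yes.

By the theorem on linear Diophantine equations, 8p + 28q = 4 has integer solutions if and only if gcd(8, 28) divides 4. Since 4 | 4, solutions exist.

Yes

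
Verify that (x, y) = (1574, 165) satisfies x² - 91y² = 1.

Compute x² = 1574² = 2477476
Compute 91y² = 91·165² = 91·27225 = 2477475
x² - 91y² = 2477476 - 2477475 = 1
Since this equals 1, (1574, 165) is a solution.

Yes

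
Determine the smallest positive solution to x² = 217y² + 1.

We seek the smallest positive integers (x, y) with x² - 217y² = 1, i.e., x² = 217y² + 1.
Try successive y values:
y = 1: x² = 217·1² + 1 = 218, not a perfect square
y = 2: x² = 217·2² + 1 = 869, not a perfect square
y = 3: x² = 217·3² + 1 = 1954, not a perfect square
... continuing the search (or via continued fractions) ...
y = 260952: x² = 217·260952² + 1 = 14776820347969, x = 3844063 ✓

Verify: 3844063² - 217·260952² = 14776820347969 - 14776820347968 = 1 ✓

x = 3844063, y = 260952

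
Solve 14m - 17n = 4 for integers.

Step 1: Check solvability.
gcd(14, 17) = 1
Since 1 divides 4, solutions exist.

Step 2: Apply extended Euclidean algorithm to find gcd.
We find integers such that 14*x0 + 17*y0 = 1

Step 3: Scale the particular solution.
Multiply by 4/1 = 4:
m = -24, n = -20

Step 4: Verify.
14*(-24) - 17*(-20) = 4 = 4 ✓

m = -24, n = -20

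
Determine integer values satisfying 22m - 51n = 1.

Step 1: Check solvability.
gcd(22, 51) = 1
Since 1 divides 1, solutions exist.

Step 2: Apply extended Euclidean algorithm to find gcd.
We find integers such that 22*x0 + 51*y0 = 1

Step 3: Scale the particular solution.
Multiply by 1/1 = 1:
m = 7, n = 3

Step 4: Verify.
22*(7) - 51*(3) = 1 = 1 ✓

m = 7, n = 3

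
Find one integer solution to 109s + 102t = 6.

Step 1: Check solvability.
gcd(109, 102) = 1
Since 1 divides 6, solutions exist.

Step 2: Apply extended Euclidean algorithm to find gcd.
We find integers such that 109*x0 + 102*y0 = 1

Step 3: Scale the particular solution.
Multiply by 6/1 = 6:
s = -174, t = 186

Step 4: Verify.
109*(-174) + 102*(186) = 6 = 6 ✓

s = -174, t = 186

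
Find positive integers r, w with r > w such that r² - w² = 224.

Factor: r² - w² = (r+w)(r-w) = 224.
We need two factors of 224 with the same parity.
Use r+w = 112 and r-w = 2 (product 112·2 = 224).
Adding: 2r = 114, so r = 57.
Subtracting: 2w = 110, so w = 55.
Check: 57² - 55² = 3249 - 3025 = 224 ✓

r = 57, w = 55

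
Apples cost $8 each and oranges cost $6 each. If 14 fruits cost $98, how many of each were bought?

Let a = apples, o = oranges.
a + o = 14
8a + 6o = 98
Substitute o = 14 - a:
8a + 6(14 - a) = 98
(8 - 6)a = 98 - 84
2a = 14
a = 7, o = 14 - 7 = 7

Apples: 7, Oranges: 7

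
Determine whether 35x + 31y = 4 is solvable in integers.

Step 1: Compute gcd(35, 31).
gcd(35, 31) = 1

Step 2: Check divisibility.
Does 1 divide 4? 4 = 1 x 4, so yes.

By the theorem on linear Diophantine equations, 35x + 31y = 4 has integer solutions if and only if gcd(35, 31) divides 4. Since 1 | 4, solutions exist.

Yes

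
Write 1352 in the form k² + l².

We need to find integers k, l > 0 such that k² + l² = 1352.
Trying k = 14: l² = 1352 - 14² = 1352 - 196 = 1156
l = 34
Check: 14² + 34² = 196 + 1156 = 1352 ✓

1352 = 14² + 34²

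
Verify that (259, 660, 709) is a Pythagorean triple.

Compute a² + b² = 259² + 660² = 67081 + 435600 = 502681
Compute c² = 709² = 502681
Since 502681 = 502681, confirmed.

Yes, it is a Pythagorean triple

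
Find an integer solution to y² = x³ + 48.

Try small integer x values and check whether x³ + 48 is a perfect square.
x = 1: x³ + 48 = 1³ + 48 = 1 + 48 = 49
Is 49 a perfect square? 7² = 49 ✓
So (x, y) = (1, -7) is a solution.

x = 1, y = -7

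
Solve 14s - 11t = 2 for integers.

Step 1: Check solvability.
gcd(14, 11) = 1
Since 1 divides 2, solutions exist.

Step 2: Apply extended Euclidean algorithm to find gcd.
We find integers such that 14*x0 + 11*y0 = 1

Step 3: Scale the particular solution.
Multiply by 2/1 = 2:
s = 8, t = 10

Step 4: Verify.
14*(8) - 11*(10) = 2 = 2 ✓

s = 8, t = 10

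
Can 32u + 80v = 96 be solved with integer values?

Step 1: Compute gcd(32, 80).
gcd(32, 80) = 16

Step 2: Check divisibility.
Does 16 divide 96? 96 = 16 x 6, so yes.

By the theorem on linear Diophantine equations, 32u + 80v = 96 has integer solutions if and only if gcd(32, 80) divides 96. Since 16 | 96, solutions exist.

Yes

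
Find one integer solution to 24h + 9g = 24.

Step 1: Check solvability.
gcd(24, 9) = 3
Since 3 divides 24, solutions exist.

Step 2: Apply extended Euclidean algorithm to find gcd.
We find integers such that 24*x0 + 9*y0 = 3

Step 3: Scale the particular solution.
Multiply by 24/3 = 8:
h = -8, g = 24

Step 4: Verify.
24*(-8) + 9*(24) = 24 = 24 ✓

h = -8, g = 24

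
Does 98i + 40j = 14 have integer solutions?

Step 1: Compute gcd(98, 40).
gcd(98, 40) = 2

Step 2: Check divisibility.
Does 2 divide 14? 14 = 2 x 7, so yes.

By the theorem on linear Diophantine equations, 98i + 40j = 14 has integer solutions if and only if gcd(98, 40) divides 14. Since 2 | 14, solutions exist.

Yes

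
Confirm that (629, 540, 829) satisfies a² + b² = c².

Compute a² + b² = 629² + 540² = 395641 + 291600 = 687241
Compute c² = 829² = 687241
Since 687241 = 687241, confirmed.

Yes, it is a Pythagorean triple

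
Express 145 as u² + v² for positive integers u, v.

We need to find integers u, v > 0 such that u² + v² = 145.
Trying u = 1: v² = 145 - 1² = 145 - 1 = 144
v = 12
Check: 1² + 12² = 1 + 144 = 145 ✓

145 = 1² + 12²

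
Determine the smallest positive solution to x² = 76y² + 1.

We seek the smallest positive integers (x, y) with x² - 76y² = 1, i.e., x² = 76y² + 1.
Try successive y values:
y = 1: x² = 76·1² + 1 = 77, not a perfect square
y = 2: x² = 76·2² + 1 = 305, not a perfect square
y = 3: x² = 76·3² + 1 = 685, not a perfect square
... continuing the search (or via continued fractions) ...
y = 6630: x² = 76·6630² + 1 = 3340724401, x = 57799 ✓

Verify: 57799² - 76·6630² = 3340724401 - 3340724400 = 1 ✓

x = 57799, y = 6630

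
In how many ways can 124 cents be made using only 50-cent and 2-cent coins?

We need non-negative integers (x, y) with 50x + 2y = 124.
For each x from 0 to 2, check if (124 - 50x) is a non-negative multiple of 2.
Solutions (x, y): (0,62), (1,37), (2,12)
Count: 3

3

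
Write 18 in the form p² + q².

We need to find integers p, q > 0 such that p² + q² = 18.
Trying p = 3: q² = 18 - 3² = 18 - 9 = 9
q = 3
Check: 3² + 3² = 9 + 9 = 18 ✓

18 = 3² + 3²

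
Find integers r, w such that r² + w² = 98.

We need to find integers r, w > 0 such that r² + w² = 98.
Trying r = 7: w² = 98 - 7² = 98 - 49 = 49
w = 7
Check: 7² + 7² = 49 + 49 = 98 ✓

98 = 7² + 7²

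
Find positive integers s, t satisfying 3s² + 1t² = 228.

Try small values of s and check whether (228 - 3s²)/1 is a perfect square.
s = 8: 3·8² = 192, so 1t² = 228 - 192 = 36, giving t² = 36, t = 6.
Check: 3·8² + 1·6² = 192 + 36 = 228 ✓

s = 8, t = 6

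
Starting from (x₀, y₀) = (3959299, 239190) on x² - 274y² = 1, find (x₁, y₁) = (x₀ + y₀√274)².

Solutions to x² - Dy² = 1 are generated by powers of (x₀ + y₀√D).
The next solution satisfies x₁ + y₁√274 = (x₀ + y₀√274)², giving:
x₁ = x₀² + 274y₀² = 3959299² + 274·239190² = 15676048571401 + 15676048571400 = 31352097142801
y₁ = 2x₀y₀ = 2·3959299·239190 = 1894049455620

Verify: 31352097142801² - 274·1894049455620² = 982953995251630627786125601 - 982953995251630627786125600 = 1 ✓

x = 31352097142801, y = 1894049455620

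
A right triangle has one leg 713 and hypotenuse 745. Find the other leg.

b² = c² - a² = 555025 - 508369 = 46656
b = 216

216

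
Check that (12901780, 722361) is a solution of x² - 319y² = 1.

Compute x² = 12901780² = 166455927168400
Compute 319y² = 319·722361² = 319·521805414321 = 166455927168399
x² - 319y² = 166455927168400 - 166455927168399 = 1
Since this equals 1, (12901780, 722361) is a solution.

Yes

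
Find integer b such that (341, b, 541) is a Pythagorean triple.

b² = c² - a² = 541² - 341² = 292681 - 116281 = 176400
b = sqrt(176400) = 420

420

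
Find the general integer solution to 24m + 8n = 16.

Step 1: Compute gcd(24, 8) = 8.
Since 8 divides 16, solutions exist.

Step 2: Find a particular solution using extended Euclidean algorithm.
We get m₀ = 0, n₀ = 2.
Check: 24*0 + 8*2 = 16 = 16 ✓

Step 3: Write the general solution.
m = 0 + (8/8)t = 0 + 1t
n = 2 - (24/8)t = 2 - 3t
for any integer t.

m = 0 + 1t, n = 2 - 3t for integer t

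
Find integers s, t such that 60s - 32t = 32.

Step 1: Check solvability.
gcd(60, 32) = 4
Since 4 divides 32, solutions exist.

Step 2: Apply extended Euclidean algorithm to find gcd.
We find integers such that 60*x0 + 32*y0 = 4

Step 3: Scale the particular solution.
Multiply by 32/4 = 8:
s = -8, t = -16

Step 4: Verify.
60*(-8) - 32*(-16) = 32 = 32 ✓

s = -8, t = -16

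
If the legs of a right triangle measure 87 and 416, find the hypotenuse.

c² = a² + b² = 87² + 416² = 7569 + 173056 = 180625
c = 425

425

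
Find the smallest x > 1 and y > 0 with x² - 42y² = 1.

We seek the smallest positive integers (x, y) with x² - 42y² = 1, i.e., x² = 42y² + 1.
Try successive y values:
y = 1: x² = 42·1² + 1 = 43, not a perfect square
y = 2: x² = 42·2² + 1 = 169, x = 13 ✓

Verify: 13² - 42·2² = 169 - 168 = 1 ✓

x = 13, y = 2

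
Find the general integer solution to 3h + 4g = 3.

Step 1: Compute gcd(3, 4) = 1.
Since 1 divides 3, solutions exist.

Step 2: Find a particular solution using extended Euclidean algorithm.
We get h₀ = -3, g₀ = 3.
Check: 3*-3 + 4*3 = 3 = 3 ✓

Step 3: Write the general solution.
h = -3 + (4/1)t = -3 + 4t
g = 3 - (3/1)t = 3 - 3t
for any integer t.

h = -3 + 4t, g = 3 - 3t for integer t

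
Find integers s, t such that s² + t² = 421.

We need to find integers s, t > 0 such that s² + t² = 421.
Trying s = 14: t² = 421 - 14² = 421 - 196 = 225
t = 15
Check: 14² + 15² = 196 + 225 = 421 ✓

421 = 14² + 15²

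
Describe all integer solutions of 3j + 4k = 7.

Step 1: Compute gcd(3, 4) = 1.
Since 1 divides 7, solutions exist.

Step 2: Find a particular solution using extended Euclidean algorithm.
We get j₀ = -7, k₀ = 7.
Check: 3*-7 + 4*7 = 7 = 7 ✓

Step 3: Write the general solution.
j = -7 + (4/1)t = -7 + 4t
k = 7 - (3/1)t = 7 - 3t
for any integer t.

j = -7 + 4t, k = 7 - 3t for integer t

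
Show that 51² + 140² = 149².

Compute a² + b² = 51² + 140² = 2601 + 19600 = 22201
Compute c² = 149² = 22201
Since 22201 = 22201, confirmed.

Yes, it is a Pythagorean triple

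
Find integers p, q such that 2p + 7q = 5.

Step 1: Check solvability.
gcd(2, 7) = 1
Since 1 divides 5, solutions exist.

Step 2: Apply extended Euclidean algorithm to find gcd.
We find integers such that 2*x0 + 7*y0 = 1

Step 3: Scale the particular solution.
Multiply by 5/1 = 5:
p = -15, q = 5

Step 4: Verify.
2*(-15) + 7*(5) = 5 = 5 ✓

p = -15, q = 5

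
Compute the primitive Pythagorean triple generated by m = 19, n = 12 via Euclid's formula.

a = m² - n² = 19² - 12² = 361 - 144 = 217
b = 2mn = 2·19·12 = 456
c = m² + n² = 361 + 144 = 505
Verify: 217² + 456² = 47089 + 207936 = 255025 = 505² ✓

(217, 456, 505)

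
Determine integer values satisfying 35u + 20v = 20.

Step 1: Check solvability.
gcd(35, 20) = 5
Since 5 divides 20, solutions exist.

Step 2: Apply extended Euclidean algorithm to find gcd.
We find integers such that 35*x0 + 20*y0 = 5

Step 3: Scale the particular solution.
Multiply by 20/5 = 4:
u = -4, v = 8

Step 4: Verify.
35*(-4) + 20*(8) = 20 = 20 ✓

u = -4, v = 8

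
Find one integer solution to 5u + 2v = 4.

Step 1: Check solvability.
gcd(5, 2) = 1
Since 1 divides 4, solutions exist.

Step 2: Apply extended Euclidean algorithm to find gcd.
We find integers such that 5*x0 + 2*y0 = 1

Step 3: Scale the particular solution.
Multiply by 4/1 = 4:
u = 4, v = -8

Step 4: Verify.
5*(4) + 2*(-8) = 4 = 4 ✓

u = 4, v = -8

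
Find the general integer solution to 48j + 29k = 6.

Step 1: Compute gcd(48, 29) = 1.
Since 1 divides 6, solutions exist.

Step 2: Find a particular solution using extended Euclidean algorithm.
We get j₀ = -18, k₀ = 30.
Check: 48*-18 + 29*30 = 6 = 6 ✓

Step 3: Write the general solution.
j = -18 + (29/1)t = -18 + 29t
k = 30 - (48/1)t = 30 - 48t
for any integer t.

j = -18 + 29t, k = 30 - 48t for integer t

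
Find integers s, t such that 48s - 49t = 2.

Step 1: Check solvability.
gcd(48, 49) = 1
Since 1 divides 2, solutions exist.

Step 2: Apply extended Euclidean algorithm to find gcd.
We find integers such that 48*x0 + 49*y0 = 1

Step 3: Scale the particular solution.
Multiply by 2/1 = 2:
s = -2, t = -2

Step 4: Verify.
48*(-2) - 49*(-2) = 2 = 2 ✓

s = -2, t = -2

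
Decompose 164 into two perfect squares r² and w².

We need to find integers r, w > 0 such that r² + w² = 164.
Trying r = 8: w² = 164 - 8² = 164 - 64 = 100
w = 10
Check: 8² + 10² = 64 + 100 = 164 ✓

164 = 8² + 10²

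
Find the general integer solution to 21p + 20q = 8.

Step 1: Compute gcd(21, 20) = 1.
Since 1 divides 8, solutions exist.

Step 2: Find a particular solution using extended Euclidean algorithm.
We get p₀ = 8, q₀ = -8.
Check: 21*8 + 20*-8 = 8 = 8 ✓

Step 3: Write the general solution.
p = 8 + (20/1)t = 8 + 20t
q = -8 - (21/1)t = -8 - 21t
for any integer t.

p = 8 + 20t, q = -8 - 21t for integer t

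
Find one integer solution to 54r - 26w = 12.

Step 1: Check solvability.
gcd(54, 26) = 2
Since 2 divides 12, solutions exist.

Step 2: Apply extended Euclidean algorithm to find gcd.
We find integers such that 54*x0 + 26*y0 = 2

Step 3: Scale the particular solution.
Multiply by 12/2 = 6:
r = 6, w = 12

Step 4: Verify.
54*(6) - 26*(12) = 12 = 12 ✓

r = 6, w = 12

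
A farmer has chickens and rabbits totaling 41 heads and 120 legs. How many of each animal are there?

Let c = chickens, r = rabbits.
Heads: c + r = 41
Legs: 2c + 4r = 120
From the first equation, c = 41 - r. Substitute:
2(41 - r) + 4r = 120
82 + 2r = 120
r = (120 - 82)/2 = 19
c = 41 - 19 = 22

Chickens: 22, Rabbits: 19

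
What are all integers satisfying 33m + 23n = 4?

Step 1: Compute gcd(33, 23) = 1.
Since 1 divides 4, solutions exist.

Step 2: Find a particular solution using extended Euclidean algorithm.
We get m₀ = 28, n₀ = -40.
Check: 33*28 + 23*-40 = 4 = 4 ✓

Step 3: Write the general solution.
m = 28 + (23/1)t = 28 + 23t
n = -40 - (33/1)t = -40 - 33t
for any integer t.

m = 28 + 23t, n = -40 - 33t for integer t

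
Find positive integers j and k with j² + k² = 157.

We need to find integers j, k > 0 such that j² + k² = 157.
Trying j = 6: k² = 157 - 6² = 157 - 36 = 121
k = 11
Check: 6² + 11² = 36 + 121 = 157 ✓

157 = 6² + 11²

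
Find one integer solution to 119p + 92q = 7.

Step 1: Check solvability.
gcd(119, 92) = 1
Since 1 divides 7, solutions exist.

Step 2: Apply extended Euclidean algorithm to find gcd.
We find integers such that 119*x0 + 92*y0 = 1

Step 3: Scale the particular solution.
Multiply by 7/1 = 7:
p = -119, q = 154

Step 4: Verify.
119*(-119) + 92*(154) = 7 = 7 ✓

p = -119, q = 154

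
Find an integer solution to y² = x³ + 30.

Try small integer x values and check whether x³ + 30 is a perfect square.
x = 19: x³ + 30 = 19³ + 30 = 6859 + 30 = 6889
Is 6889 a perfect square? 83² = 6889 ✓
So (x, y) = (19, -83) is a solution.

x = 19, y = -83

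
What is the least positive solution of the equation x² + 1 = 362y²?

We need x² = 362y² - 1. Try successive y:
y = 1: x² = 362·1² - 1 = 361 = 19² ✓
Check: 19² - 362·1² = 361 - 362 = -1 ✓

x = 19, y = 1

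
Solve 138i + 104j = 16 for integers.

Step 1: Check solvability.
gcd(138, 104) = 2
Since 2 divides 16, solutions exist.

Step 2: Apply extended Euclidean algorithm to find gcd.
We find integers such that 138*x0 + 104*y0 = 2

Step 3: Scale the particular solution.
Multiply by 16/2 = 8:
i = -24, j = 32

Step 4: Verify.
138*(-24) + 104*(32) = 16 = 16 ✓

i = -24, j = 32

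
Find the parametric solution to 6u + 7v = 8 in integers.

Step 1: Compute gcd(6, 7) = 1.
Since 1 divides 8, solutions exist.

Step 2: Find a particular solution using extended Euclidean algorithm.
We get u₀ = -8, v₀ = 8.
Check: 6*-8 + 7*8 = 8 = 8 ✓

Step 3: Write the general solution.
u = -8 + (7/1)t = -8 + 7t
v = 8 - (6/1)t = 8 - 6t
for any integer t.

u = -8 + 7t, v = 8 - 6t for integer t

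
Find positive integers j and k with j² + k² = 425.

We need to find integers j, k > 0 such that j² + k² = 425.
Trying j = 5: k² = 425 - 5² = 425 - 25 = 400
k = 20
Check: 5² + 20² = 25 + 400 = 425 ✓

425 = 5² + 20²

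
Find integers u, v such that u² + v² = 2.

We need to find integers u, v > 0 such that u² + v² = 2.
Trying u = 1: v² = 2 - 1² = 2 - 1 = 1
v = 1
Check: 1² + 1² = 1 + 1 = 2 ✓

2 = 1² + 1²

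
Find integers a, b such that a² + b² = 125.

We need to find integers a, b > 0 such that a² + b² = 125.
Trying a = 2: b² = 125 - 2² = 125 - 4 = 121
b = 11
Check: 2² + 11² = 4 + 121 = 125 ✓

125 = 2² + 11²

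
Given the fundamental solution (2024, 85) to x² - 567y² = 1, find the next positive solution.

Solutions to x² - Dy² = 1 are generated by powers of (x₀ + y₀√D).
The next solution satisfies x₁ + y₁√567 = (x₀ + y₀√567)², giving:
x₁ = x₀² + 567y₀² = 2024² + 567·85² = 4096576 + 4096575 = 8193151
y₁ = 2x₀y₀ = 2·2024·85 = 344080

Verify: 8193151² - 567·344080² = 67127723308801 - 67127723308800 = 1 ✓

x = 8193151, y = 344080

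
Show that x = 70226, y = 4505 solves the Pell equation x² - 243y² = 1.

Compute x² = 70226² = 4931691076
Compute 243y² = 243·4505² = 243·20295025 = 4931691075
x² - 243y² = 4931691076 - 4931691075 = 1
Since this equals 1, (70226, 4505) is a solution.

Yes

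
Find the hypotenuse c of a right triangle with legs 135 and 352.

c² = a² + b² = 135² + 352² = 18225 + 123904 = 142129
c = 377

377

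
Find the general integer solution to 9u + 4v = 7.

Step 1: Compute gcd(9, 4) = 1.
Since 1 divides 7, solutions exist.

Step 2: Find a particular solution using extended Euclidean algorithm.
We get u₀ = 7, v₀ = -14.
Check: 9*7 + 4*-14 = 7 = 7 ✓

Step 3: Write the general solution.
u = 7 + (4/1)t = 7 + 4t
v = -14 - (9/1)t = -14 - 9t
for any integer t.

u = 7 + 4t, v = -14 - 9t for integer t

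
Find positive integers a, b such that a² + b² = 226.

Search for a with 226 - a² a perfect square.
a = 1: 226 - 1² = 226 - 1 = 225 = 15² ✓
So a = 1, b = 15.

a = 1, b = 15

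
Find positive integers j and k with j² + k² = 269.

We need to find integers j, k > 0 such that j² + k² = 269.
Trying j = 10: k² = 269 - 10² = 269 - 100 = 169
k = 13
Check: 10² + 13² = 100 + 169 = 269 ✓

269 = 10² + 13²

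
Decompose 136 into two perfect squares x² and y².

We need to find integers x, y > 0 such that x² + y² = 136.
Trying x = 6: y² = 136 - 6² = 136 - 36 = 100
y = 10
Check: 6² + 10² = 36 + 100 = 136 ✓

136 = 6² + 10²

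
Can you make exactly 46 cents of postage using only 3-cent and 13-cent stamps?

We need non-negative x, y with 3x + 13y = 46.
gcd(3, 13) = 1 divides 46, so integer solutions exist.
Search for a non-negative one: x = 11 gives 13y = 46 - 33 = 13, so y = 1.
Check: 3·11 + 13·1 = 46 ✓

Yes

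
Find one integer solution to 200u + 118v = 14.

Step 1: Check solvability.
gcd(200, 118) = 2
Since 2 divides 14, solutions exist.

Step 2: Apply extended Euclidean algorithm to find gcd.
We find integers such that 200*x0 + 118*y0 = 2

Step 3: Scale the particular solution.
Multiply by 14/2 = 7:
u = -161, v = 273

Step 4: Verify.
200*(-161) + 118*(273) = 14 = 14 ✓

u = -161, v = 273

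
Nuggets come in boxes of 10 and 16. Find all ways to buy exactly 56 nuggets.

We need non-negative integers (x, y) with 10x + 16y = 56.
For each x in 0..5, check if 56 - 10x is a non-negative multiple of 16.
x = 4: 16y = 16, y = 1 ✓

(4 boxes of 10, 1 boxes of 16)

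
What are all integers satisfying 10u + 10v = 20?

Step 1: Compute gcd(10, 10) = 10.
Since 10 divides 20, solutions exist.

Step 2: Find a particular solution using extended Euclidean algorithm.
We get u₀ = 0, v₀ = 2.
Check: 10*0 + 10*2 = 20 = 20 ✓

Step 3: Write the general solution.
u = 0 + (10/10)t = 0 + 1t
v = 2 - (10/10)t = 2 - 1t
for any integer t.

u = 0 + 1t, v = 2 - 1t for integer t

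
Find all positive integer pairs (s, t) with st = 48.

The positive divisors of 48 are: 1, 2, 3, 4, 6, 8, 12, 16, 24, 48.
Each divisor d gives the pair (d, 48/d):
(1, 48), (2, 24), (3, 16), (4, 12), (6, 8), (8, 6), (12, 4), (16, 3), (24, 2), (48, 1)

(1, 48), (2, 24), (3, 16), (4, 12), (6, 8), (8, 6), (12, 4), (16, 3), (24, 2), (48, 1)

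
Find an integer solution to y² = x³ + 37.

Try small integer x values and check whether x³ + 37 is a perfect square.
x = 3: x³ + 37 = 3³ + 37 = 27 + 37 = 64
Is 64 a perfect square? 8² = 64 ✓
So (x, y) = (3, 8) is a solution.

x = 3, y = 8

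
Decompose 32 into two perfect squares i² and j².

We need to find integers i, j > 0 such that i² + j² = 32.
Trying i = 4: j² = 32 - 4² = 32 - 16 = 16
j = 4
Check: 4² + 4² = 16 + 16 = 32 ✓

32 = 4² + 4²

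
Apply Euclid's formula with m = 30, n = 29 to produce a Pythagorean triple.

a = m² - n² = 30² - 29² = 900 - 841 = 59
b = 2mn = 2·30·29 = 1740
c = m² + n² = 900 + 841 = 1741
Verify: 59² + 1740² = 3481 + 3027600 = 3031081 = 1741² ✓

(59, 1740, 1741)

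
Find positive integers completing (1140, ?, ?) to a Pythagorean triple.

We need the other leg and hypotenuse such that 1140² + x² = c².
Take x = 272, c = 1172: 1140² + 272² = 1299600 + 73984 = 1373584 = 1172² ✓
Triple: (1140, 272, 1172)

(1140, 272, 1172)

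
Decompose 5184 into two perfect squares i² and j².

No pair of positive integers i, j satisfies i² + j² = 5184.

No solution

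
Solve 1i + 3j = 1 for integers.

Step 1: Check solvability.
gcd(1, 3) = 1
Since 1 divides 1, solutions exist.

Step 2: Apply extended Euclidean algorithm to find gcd.
We find integers such that 1*x0 + 3*y0 = 1

Step 3: Scale the particular solution.
Multiply by 1/1 = 1:
i = 1, j = 0

Step 4: Verify.
1*(1) + 3*(0) = 1 = 1 ✓

i = 1, j = 0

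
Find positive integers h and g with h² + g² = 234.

We need to find integers h, g > 0 such that h² + g² = 234.
Trying h = 3: g² = 234 - 3² = 234 - 9 = 225
g = 15
Check: 3² + 15² = 9 + 225 = 234 ✓

234 = 3² + 15²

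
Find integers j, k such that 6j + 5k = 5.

Step 1: Check solvability.
gcd(6, 5) = 1
Since 1 divides 5, solutions exist.

Step 2: Apply extended Euclidean algorithm to find gcd.
We find integers such that 6*x0 + 5*y0 = 1

Step 3: Scale the particular solution.
Multiply by 5/1 = 5:
j = 5, k = -5

Step 4: Verify.
6*(5) + 5*(-5) = 5 = 5 ✓

j = 5, k = -5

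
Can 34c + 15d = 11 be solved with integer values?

Step 1: Compute gcd(34, 15).
gcd(34, 15) = 1

Step 2: Check divisibility.
Does 1 divide 11? 11 = 1 x 11, so yes.

By the theorem on linear Diophantine equations, 34c + 15d = 11 has integer solutions if and only if gcd(34, 15) divides 11. Since 1 | 11, solutions exist.

Yes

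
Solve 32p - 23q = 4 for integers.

Step 1: Check solvability.
gcd(32, 23) = 1
Since 1 divides 4, solutions exist.

Step 2: Apply extended Euclidean algorithm to find gcd.
We find integers such that 32*x0 + 23*y0 = 1

Step 3: Scale the particular solution.
Multiply by 4/1 = 4:
p = -20, q = -28

Step 4: Verify.
32*(-20) - 23*(-28) = 4 = 4 ✓

p = -20, q = -28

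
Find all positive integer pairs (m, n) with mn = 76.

The positive divisors of 76 are: 1, 2, 4, 19, 38, 76.
Each divisor d gives the pair (d, 76/d):
(1, 76), (2, 38), (4, 19), (19, 4), (38, 2), (76, 1)

(1, 76), (2, 38), (4, 19), (19, 4), (38, 2), (76, 1)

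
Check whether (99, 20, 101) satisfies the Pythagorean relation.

Compute a² + b²:
99² + 20² = 9801 + 400 = 10201
Compute c²:
101² = 10201
Since 10201 = 10201, it is a Pythagorean triple.

Yes, it is a Pythagorean triple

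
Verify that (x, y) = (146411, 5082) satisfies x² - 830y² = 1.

Compute x² = 146411² = 21436180921
Compute 830y² = 830·5082² = 830·25826724 = 21436180920
x² - 830y² = 21436180921 - 21436180920 = 1
Since this equals 1, (146411, 5082) is a solution.

Yes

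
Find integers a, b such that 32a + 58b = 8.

Step 1: Check solvability.
gcd(32, 58) = 2
Since 2 divides 8, solutions exist.

Step 2: Apply extended Euclidean algorithm to find gcd.
We find integers such that 32*x0 + 58*y0 = 2

Step 3: Scale the particular solution.
Multiply by 8/2 = 4:
a = -36, b = 20

Step 4: Verify.
32*(-36) + 58*(20) = 8 = 8 ✓

a = -36, b = 20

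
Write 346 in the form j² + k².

We need to find integers j, k > 0 such that j² + k² = 346.
Trying j = 11: k² = 346 - 11² = 346 - 121 = 225
k = 15
Check: 11² + 15² = 121 + 225 = 346 ✓

346 = 11² + 15²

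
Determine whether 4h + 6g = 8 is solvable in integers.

Step 1: Compute gcd(4, 6).
gcd(4, 6) = 2

Step 2: Check divisibility.
Does 2 divide 8? 8 = 2 x 4, so yes.

By the theorem on linear Diophantine equations, 4h + 6g = 8 has integer solutions if and only if gcd(4, 6) divides 8. Since 2 | 8, solutions exist.

Yes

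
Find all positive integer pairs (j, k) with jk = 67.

The positive divisors of 67 are: 1, 67.
Each divisor d gives the pair (d, 67/d):
(1, 67), (67, 1)

(1, 67), (67, 1)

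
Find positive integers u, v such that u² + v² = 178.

Search for u with 178 - u² a perfect square.
u = 3: 178 - 3² = 178 - 9 = 169 = 13² ✓
So u = 3, v = 13.

u = 3, v = 13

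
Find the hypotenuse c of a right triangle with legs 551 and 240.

c² = a² + b² = 551² + 240² = 303601 + 57600 = 361201
c = sqrt(361201) = 601

601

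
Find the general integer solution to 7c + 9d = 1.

Step 1: Compute gcd(7, 9) = 1.
Since 1 divides 1, solutions exist.

Step 2: Find a particular solution using extended Euclidean algorithm.
We get c₀ = 4, d₀ = -3.
Check: 7*4 + 9*-3 = 1 = 1 ✓

Step 3: Write the general solution.
c = 4 + (9/1)t = 4 + 9t
d = -3 - (7/1)t = -3 - 7t
for any integer t.

c = 4 + 9t, d = -3 - 7t for integer t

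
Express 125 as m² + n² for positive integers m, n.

We need to find integers m, n > 0 such that m² + n² = 125.
Trying m = 2: n² = 125 - 2² = 125 - 4 = 121
n = 11
Check: 2² + 11² = 4 + 121 = 125 ✓

125 = 2² + 11²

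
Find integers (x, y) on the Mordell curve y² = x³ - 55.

Try small integer x values and check whether x³ - 55 is a perfect square.
x = 4: x³ - 55 = 4³ - 55 = 64 - 55 = 9
Is 9 a perfect square? 3² = 9 ✓
So (x, y) = (4, -3) is a solution.

x = 4, y = -3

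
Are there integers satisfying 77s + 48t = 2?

Step 1: Compute gcd(77, 48).
gcd(77, 48) = 1

Step 2: Check divisibility.
Does 1 divide 2? 2 = 1 x 2, so yes.

By the theorem on linear Diophantine equations, 77s + 48t = 2 has integer solutions if and only if gcd(77, 48) divides 2. Since 1 | 2, solutions exist.

Yes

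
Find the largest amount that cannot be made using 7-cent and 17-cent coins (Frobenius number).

For two coprime denominations a and b, the Frobenius number (largest value not representable as a non-negative combination) is ab - a - b.
Here gcd(7, 17) = 1, so they are coprime.
F(7, 17) = 7·17 - 7 - 17 = 119 - 24 = 95

95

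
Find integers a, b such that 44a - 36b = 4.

Step 1: Check solvability.
gcd(44, 36) = 4
Since 4 divides 4, solutions exist.

Step 2: Apply extended Euclidean algorithm to find gcd.
We find integers such that 44*x0 + 36*y0 = 4

Step 3: Scale the particular solution.
Multiply by 4/4 = 1:
a = -4, b = -5

Step 4: Verify.
44*(-4) - 36*(-5) = 4 = 4 ✓

a = -4, b = -5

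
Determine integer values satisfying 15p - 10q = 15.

Step 1: Check solvability.
gcd(15, 10) = 5
Since 5 divides 15, solutions exist.

Step 2: Apply extended Euclidean algorithm to find gcd.
We find integers such that 15*x0 + 10*y0 = 5

Step 3: Scale the particular solution.
Multiply by 15/5 = 3:
p = 3, q = 3

Step 4: Verify.
15*(3) - 10*(3) = 15 = 15 ✓

p = 3, q = 3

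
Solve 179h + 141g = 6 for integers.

Step 1: Check solvability.
gcd(179, 141) = 1
Since 1 divides 6, solutions exist.

Step 2: Apply extended Euclidean algorithm to find gcd.
We find integers such that 179*x0 + 141*y0 = 1

Step 3: Scale the particular solution.
Multiply by 6/1 = 6:
h = 156, g = -198

Step 4: Verify.
179*(156) + 141*(-198) = 6 = 6 ✓

h = 156, g = -198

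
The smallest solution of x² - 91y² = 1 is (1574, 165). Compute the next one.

Solutions to x² - Dy² = 1 are generated by powers of (x₀ + y₀√D).
The next solution satisfies x₁ + y₁√91 = (x₀ + y₀√91)², giving:
x₁ = x₀² + 91y₀² = 1574² + 91·165² = 2477476 + 2477475 = 4954951
y₁ = 2x₀y₀ = 2·1574·165 = 519420

Verify: 4954951² - 91·519420² = 24551539412401 - 24551539412400 = 1 ✓

x = 4954951, y = 519420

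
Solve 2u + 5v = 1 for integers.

Step 1: Check solvability.
gcd(2, 5) = 1
Since 1 divides 1, solutions exist.

Step 2: Apply extended Euclidean algorithm to find gcd.
We find integers such that 2*x0 + 5*y0 = 1

Step 3: Scale the particular solution.
Multiply by 1/1 = 1:
u = -2, v = 1

Step 4: Verify.
2*(-2) + 5*(1) = 1 = 1 ✓

u = -2, v = 1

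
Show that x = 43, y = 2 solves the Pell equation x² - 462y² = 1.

Compute x² = 43² = 1849
Compute 462y² = 462·2² = 462·4 = 1848
x² - 462y² = 1849 - 1848 = 1
Since this equals 1, (43, 2) is a solution.

Yes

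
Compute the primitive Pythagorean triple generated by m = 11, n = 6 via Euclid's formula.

a = m² - n² = 121 - 36 = 85
b = 2mn = 2·11·6 = 132
c = m² + n² = 121 + 36 = 157
Verify: 85² + 132² = 7225 + 17424 = 24649 = 157² ✓

(85, 132, 157)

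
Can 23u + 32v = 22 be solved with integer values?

Step 1: Compute gcd(23, 32).
gcd(23, 32) = 1

Step 2: Check divisibility.
Does 1 divide 22? 22 = 1 x 22, so yes.

By the theorem on linear Diophantine equations, 23u + 32v = 22 has integer solutions if and only if gcd(23, 32) divides 22. Since 1 | 22, solutions exist.

Yes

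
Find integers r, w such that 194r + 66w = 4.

Step 1: Check solvability.
gcd(194, 66) = 2
Since 2 divides 4, solutions exist.

Step 2: Apply extended Euclidean algorithm to find gcd.
We find integers such that 194*x0 + 66*y0 = 2

Step 3: Scale the particular solution.
Multiply by 4/2 = 2:
r = 32, w = -94

Step 4: Verify.
194*(32) + 66*(-94) = 4 = 4 ✓

r = 32, w = -94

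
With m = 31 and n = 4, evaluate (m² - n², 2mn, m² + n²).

a = m² - n² = 961 - 16 = 945
b = 2mn = 2·31·4 = 248
c = m² + n² = 961 + 16 = 977
Verify: 945² + 248² = 893025 + 61504 = 954529 = 977² ✓

(945, 248, 977)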